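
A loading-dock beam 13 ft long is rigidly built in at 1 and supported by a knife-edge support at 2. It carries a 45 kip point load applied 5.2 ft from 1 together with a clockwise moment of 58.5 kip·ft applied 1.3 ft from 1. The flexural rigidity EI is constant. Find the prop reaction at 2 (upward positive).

R_2 = 10.64 kip

Remove the prop at 2; the released (primary) structure is a cantilever built in at 1.
Deflection at 2 on the released cantilever, summing each load's contribution:
  point load 45 at a = 5.2: Pa²(3L − a)/(6EI) = 6855/EI
  clockwise couple 58.5 at a = 1.3: M₀a(2L − a)/(2EI) = 939.2/EI
  δ_0 = 7794/EI
Flexibility coefficient — unit upward force at 2: δ_{22} = L³/(3EI) = 732.3/EI.
Compatibility at 2: δ_0 − R_2·δ_{22} = 0, so R_2 = 7794/732.3 = 10.64 kip.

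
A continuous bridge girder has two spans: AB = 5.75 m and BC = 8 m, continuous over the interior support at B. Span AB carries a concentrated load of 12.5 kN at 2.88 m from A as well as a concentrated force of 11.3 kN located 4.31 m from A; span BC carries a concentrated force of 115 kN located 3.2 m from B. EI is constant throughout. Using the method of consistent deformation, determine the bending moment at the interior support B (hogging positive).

M_B = 112.9 kN·m

Insert a hinge at B; M_B is the redundant, and each span becomes simply supported.
End slopes at the hinge B, treating each span as simply supported:
  span AB: point load 12.5 at a = 2.88: Pab(L + a)/(6LEI) = 25.84/EI
  span AB: point load 11.3 at a = 4.31: Pab(L + a)/(6LEI) = 20.45/EI
  span BC: point load 115 at a = 3.2: Pab(L + b)/(6LEI) = 471/EI
  relative rotation θ_0 = (46.3 + 471)/EI = 517.3/EI
A unit hogging moment at B produces rotation L₁/(3EI) + L₂/(3EI) = 4.583/EI.
Compatibility: M_B·(L₁+L₂)/(3EI) = θ_0, giving M_B = 112.9 kN·m (hogging).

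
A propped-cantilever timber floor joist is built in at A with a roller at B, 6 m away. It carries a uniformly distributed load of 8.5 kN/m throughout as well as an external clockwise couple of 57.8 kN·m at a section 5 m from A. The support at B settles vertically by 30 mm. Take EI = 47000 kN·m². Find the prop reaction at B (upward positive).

R_B = 13.59 kN

Release the roller at B. Primary structure: cantilever fixed at A.
Free-end deflection of the primary structure under the applied loading (downward +):
  UDL 8.5: wL⁴/(8EI) = 1377/EI
  clockwise couple 57.8 at a = 5: M₀a(2L − a)/(2EI) = 1012/EI
  δ_0 = 2388/EI
Flexibility coefficient — unit upward force at B: δ_{BB} = L³/(3EI) = 72/EI.
With EI = 47000 kN·m²: δ_0 = 0.050819 m and δ_{BB} = 0.001532 m/kN.
Compatibility — the beam at B must follow the support down by 0.03 m: δ_0 − R_B·δ_{BB} = 0.03, so R_B = (0.050819 − 0.03)/0.001532 = 13.59 kN.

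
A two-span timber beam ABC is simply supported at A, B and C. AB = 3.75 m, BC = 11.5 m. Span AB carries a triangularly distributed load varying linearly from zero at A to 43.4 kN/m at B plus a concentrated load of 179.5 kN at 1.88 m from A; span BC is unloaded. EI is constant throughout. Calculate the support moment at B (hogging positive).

Release continuity at B by inserting a hinge; the redundant is the internal moment M_B. The primary structure is two simply-supported spans AB and BC.
Discontinuity in slope at B on the released structure — sum the simple-span end rotations:
  span AB: triangular load, peak 43.4: w₀L³/(45EI) = 50.86/EI
  span AB: point load 179.5 at a = 1.88: Pab(L + a)/(6LEI) = 157.9/EI
  relative rotation θ_0 = (208.8 + 0)/EI = 208.8/EI
A unit hogging moment at B produces rotation L₁/(3EI) + L₂/(3EI) = 5.083/EI.
Compatibility: M_B·(L₁+L₂)/(3EI) = θ_0, giving M_B = 41.07 kN·m (hogging).

M_B = 41.07 kN·m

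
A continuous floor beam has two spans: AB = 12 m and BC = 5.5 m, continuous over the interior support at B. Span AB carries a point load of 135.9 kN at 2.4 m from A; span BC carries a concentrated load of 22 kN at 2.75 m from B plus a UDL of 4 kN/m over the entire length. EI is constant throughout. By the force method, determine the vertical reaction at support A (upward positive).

Release continuity at B by inserting a hinge; the redundant is the internal moment M_B. The primary structure is two simply-supported spans AB and BC.
Discontinuity in slope at B on the released structure — sum the simple-span end rotations:
  span AB: point load 135.9 at a = 2.4: Pab(L + a)/(6LEI) = 626.2/EI
  span BC: point load 22 at a = 2.75: Pab(L + b)/(6LEI) = 41.59/EI
  span BC: UDL 4: wL³/(24EI) = 27.73/EI
  relative rotation θ_0 = (626.2 + 69.32)/EI = 695.6/EI
A unit hogging moment at B produces rotation L₁/(3EI) + L₂/(3EI) = 5.833/EI.
Slope continuity at B: θ_0 = M_B·5.833/EI, so M_B = 695.6/5.833 = 119.2 kN·m (hogging).
Span AB, ΣM about A with M_B applied at B: R_B^{AB}·12 = 326.2 + 119.2, so R_B^{AB} = 37.12 kN and R_A = 135.9 − 37.12 = 98.78 kN.

R_A = 98.78 kN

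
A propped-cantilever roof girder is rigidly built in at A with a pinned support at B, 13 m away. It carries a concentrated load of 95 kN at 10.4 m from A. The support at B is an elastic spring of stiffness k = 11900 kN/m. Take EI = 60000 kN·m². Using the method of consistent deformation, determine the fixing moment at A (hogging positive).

Take the reaction at B as the redundant and release it; the primary structure is a cantilever fixed at A.
Downward deflection at the released point B due to the loads:
  point load 95 at a = 10.4: Pa²(3L − a)/(6EI) = 48978/EI
Tip deflection under a unit load at B: L³/(3EI) = 732.3/EI.
With EI = 60000 kN·m²: δ_0 = 0.81631 m and δ_{BB} = 0.012206 m/kN.
Compatibility — the spring shortens by R_B/k under the reaction it provides: δ_0 − R_B·δ_{BB} = R_B/k. With 1/k = 0.000084 m/kN, R_B = δ_0 / (δ_{BB} + 1/k) = 0.81631 / (0.012206 + 0.000084) = 66.42 kN.
Moment equilibrium about A: M_A = Σ(load moments about A) − R_B·L = 988 − 66.42×13 = 124.5 kN·m.

M_A = 124.5 kN·m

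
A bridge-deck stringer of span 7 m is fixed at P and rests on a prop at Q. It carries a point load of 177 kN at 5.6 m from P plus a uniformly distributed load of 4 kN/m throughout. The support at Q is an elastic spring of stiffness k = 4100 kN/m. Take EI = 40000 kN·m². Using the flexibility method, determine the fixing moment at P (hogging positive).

M_P = 217.8 kN·m

Take the reaction at Q as the redundant and release it; the primary structure is a cantilever fixed at P.
Free-end deflection of the primary structure under the applied loading (downward +):
  point load 177 at a = 5.6: Pa²(3L − a)/(6EI) = 14247/EI
  UDL 4: wL⁴/(8EI) = 1200/EI
  δ_0 = 15447/EI
Tip deflection under a unit load at Q: L³/(3EI) = 114.3/EI.
With EI = 40000 kN·m²: δ_0 = 0.38618 m and δ_{QQ} = 0.002858 m/kN.
Compatibility — the spring shortens by R_Q/k under the reaction it provides: δ_0 − R_Q·δ_{QQ} = R_Q/k. With 1/k = 0.000244 m/kN, R_Q = δ_0 / (δ_{QQ} + 1/k) = 0.38618 / (0.002858 + 0.000244) = 124.5 kN.
Moment equilibrium about P: M_P = Σ(load moments about P) − R_Q·L = 1089 − 124.5×7 = 217.8 kN·m.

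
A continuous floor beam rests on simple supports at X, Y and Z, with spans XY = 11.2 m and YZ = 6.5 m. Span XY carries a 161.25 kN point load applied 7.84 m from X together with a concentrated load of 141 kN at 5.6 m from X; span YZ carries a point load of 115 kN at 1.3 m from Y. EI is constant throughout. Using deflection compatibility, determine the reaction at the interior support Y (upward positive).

Insert a hinge at Y; M_Y is the redundant, and each span becomes simply supported.
End slopes at the hinge Y, treating each span as simply supported:
  span XY: point load 161.25 at a = 7.84: Pab(L + a)/(6LEI) = 1204/EI
  span XY: point load 141 at a = 5.6: Pab(L + a)/(6LEI) = 1105/EI
  span YZ: point load 115 at a = 1.3: Pab(L + b)/(6LEI) = 233.2/EI
  relative rotation θ_0 = (2309 + 233.2)/EI = 2542/EI
A unit hogging moment at Y produces rotation L₁/(3EI) + L₂/(3EI) = 5.9/EI.
Compatibility: M_Y·(L₁+L₂)/(3EI) = θ_0, giving M_Y = 430.9 kN·m (hogging).
Span XY, ΣM about X with M_Y applied at Y: R_Y^{XY}·11.2 = 2054 + 430.9, so R_Y^{XY} = 221.8 kN and R_X = 302.2 − 221.8 = 80.4 kN.
Span YZ, ΣM about Z: R_Y^{YZ}·6.5 = 598 + 430.9, so R_Y^{YZ} = 158.3 kN and R_Z = 115 − 158.3 = -43.29 kN.
R_Y = 221.8 + 158.3 = 380.1 kN.

R_Y = 380.1 kN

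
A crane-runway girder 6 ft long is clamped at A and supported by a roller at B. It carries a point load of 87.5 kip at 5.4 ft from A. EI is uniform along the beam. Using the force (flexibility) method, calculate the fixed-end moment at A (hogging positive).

M_A = 25.99 kip·ft

Choose R_B as the redundant. The primary structure is the cantilever fixed at A.
Free-end deflection of the primary structure under the applied loading (downward +):
  point load 87.5 at a = 5.4: Pa²(3L − a)/(6EI) = 5358/EI
Flexibility coefficient — unit upward force at B: δ_{BB} = L³/(3EI) = 72/EI.
The prop prevents deflection at B: R_B = δ_0/δ_{BB} = 5358/72 = 74.42 kip.
Moment equilibrium about A: M_A = Σ(load moments about A) − R_B·L = 472.5 − 74.42×6 = 25.99 kip·ft.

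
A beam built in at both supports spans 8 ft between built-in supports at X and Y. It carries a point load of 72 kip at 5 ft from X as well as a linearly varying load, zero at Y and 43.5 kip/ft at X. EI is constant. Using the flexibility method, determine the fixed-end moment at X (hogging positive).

Take the two fixed-end moments M_X, M_Y as redundants; the released structure is the simple span XY.
On the primary (simply-supported) span, the end slopes from the loading are:
  at X: point load 72 at a = 5: Pab(L + b)/(6LEI) = 247.5/EI
  at Y: point load 72 at a = 5: Pab(L + a)/(6LEI) = 292.5/EI
  at X: triangular load, peak 43.5: w₀L³/(45EI) = 494.9/EI
  at Y: triangular load, peak 43.5: 7w₀L³/(360EI) = 433.1/EI
  θ_X0 = 742.4/EI,  θ_Y0 = 725.6/EI
Flexibility coefficients: a unit moment at one end gives L/(3EI) there and L/(6EI) at the far end, so f₁₁ = f₂₂ = 2.667/EI and f₁₂ = f₂₁ = 1.333/EI.
Compatibility — zero rotation at each built-in end:
  2.667 M_X + 1.333 M_Y = 742.4
  1.333 M_X + 2.667 M_Y = 725.6
Solving the pair gives M_X = 189.8 kip·ft and M_Y = 177.2 kip·ft (hogging).

M_X = 189.8 kip·ft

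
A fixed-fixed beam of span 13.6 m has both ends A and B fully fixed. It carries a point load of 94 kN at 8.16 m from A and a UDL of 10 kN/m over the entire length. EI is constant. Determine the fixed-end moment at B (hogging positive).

M_B = 338.2 kN·m

Take the two fixed-end moments M_A, M_B as redundants; the released structure is the simple span AB.
End rotations of the released simple span under the applied load (×1/EI):
  at A: point load 94 at a = 8.16: Pab(L + b)/(6LEI) = 973.6/EI
  at B: point load 94 at a = 8.16: Pab(L + a)/(6LEI) = 1113/EI
  at A: UDL 10: wL³/(24EI) = 1048/EI
  at B: UDL 10: wL³/(24EI) = 1048/EI
  θ_A0 = 2022/EI,  θ_B0 = 2161/EI
Flexibility coefficients: a unit moment at one end gives L/(3EI) there and L/(6EI) at the far end, so f₁₁ = f₂₂ = 4.533/EI and f₁₂ = f₂₁ = 2.267/EI.
Compatibility — zero rotation at each built-in end:
  4.533 M_A + 2.267 M_B = 2022
  2.267 M_A + 4.533 M_B = 2161
Solving the pair gives M_A = 276.9 kN·m and M_B = 338.2 kN·m (hogging).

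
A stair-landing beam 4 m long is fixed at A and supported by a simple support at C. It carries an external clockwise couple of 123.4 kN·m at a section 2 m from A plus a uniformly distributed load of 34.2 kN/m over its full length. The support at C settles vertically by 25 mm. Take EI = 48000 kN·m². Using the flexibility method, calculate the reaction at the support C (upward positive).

R_C = 29.76 kN

Choose R_C as the redundant. The primary structure is the cantilever fixed at A.
Downward deflection at the released point C due to the loads:
  clockwise couple 123.4 at a = 2: M₀a(2L − a)/(2EI) = 740.4/EI
  UDL 34.2: wL⁴/(8EI) = 1094/EI
  δ_0 = 1835/EI
Tip deflection under a unit load at C: L³/(3EI) = 21.33/EI.
With EI = 48000 kN·m²: δ_0 = 0.038225 m and δ_{CC} = 0.000444 m/kN.
Compatibility — the beam at C must follow the support down by 0.025 m: δ_0 − R_C·δ_{CC} = 0.025, so R_C = (0.038225 − 0.025)/0.000444 = 29.76 kN.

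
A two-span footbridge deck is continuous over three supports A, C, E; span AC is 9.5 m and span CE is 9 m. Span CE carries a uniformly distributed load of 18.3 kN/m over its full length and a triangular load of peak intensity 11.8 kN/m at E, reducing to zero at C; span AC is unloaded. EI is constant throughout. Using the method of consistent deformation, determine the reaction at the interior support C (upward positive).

Insert a hinge at C; M_C is the redundant, and each span becomes simply supported.
Discontinuity in slope at C on the released structure — sum the simple-span end rotations:
  span CE: UDL 18.3: wL³/(24EI) = 555.9/EI
  span CE: triangular load, peak 11.8: 7w₀L³/(360EI) = 167.3/EI
  relative rotation θ_0 = (0 + 723.1)/EI = 723.1/EI
A unit hogging moment at C produces rotation L₁/(3EI) + L₂/(3EI) = 6.167/EI.
Slope continuity at C: θ_0 = M_C·6.167/EI, so M_C = 723.1/6.167 = 117.3 kN·m (hogging).
Span AC, ΣM about A with M_C applied at C: R_C^{AC}·9.5 = 0 + 117.3, so R_C^{AC} = 12.34 kN and R_A = 0 − 12.34 = -12.34 kN.
Span CE, ΣM about E: R_C^{CE}·9 = 900.5 + 117.3, so R_C^{CE} = 113.1 kN and R_E = 217.8 − 113.1 = 104.7 kN.
R_C = 12.34 + 113.1 = 125.4 kN.

R_C = 125.4 kN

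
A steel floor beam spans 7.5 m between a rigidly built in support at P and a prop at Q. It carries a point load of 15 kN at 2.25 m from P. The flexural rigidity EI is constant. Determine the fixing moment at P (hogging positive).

Remove the prop at Q; the released (primary) structure is a cantilever built in at P.
Deflection at Q on the released cantilever, summing each load's contribution:
  point load 15 at a = 2.25: Pa²(3L − a)/(6EI) = 256.3/EI
Tip deflection under a unit load at Q: L³/(3EI) = 140.6/EI.
Compatibility at Q: δ_0 − R_Q·δ_{QQ} = 0, so R_Q = 256.3/140.6 = 1.823 kN.
Moment equilibrium about P: M_P = Σ(load moments about P) − R_Q·L = 33.75 − 1.823×7.5 = 20.08 kN·m.

M_P = 20.08 kN·m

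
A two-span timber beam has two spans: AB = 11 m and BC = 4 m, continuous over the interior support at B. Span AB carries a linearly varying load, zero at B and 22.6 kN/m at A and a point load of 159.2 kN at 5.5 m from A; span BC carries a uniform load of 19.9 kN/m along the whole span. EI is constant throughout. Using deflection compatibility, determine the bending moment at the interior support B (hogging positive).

M_B = 368.4 kN·m

Take M_B as the redundant. Released structure: two simple spans AB and BC with a hinge at B.
Rotations at B on the released spans (each span's end-slope, ×1/EI):
  span AB: triangular load, peak 22.6: 7w₀L³/(360EI) = 584.9/EI
  span AB: point load 159.2 at a = 5.5: Pab(L + a)/(6LEI) = 1204/EI
  span BC: UDL 19.9: wL³/(24EI) = 53.07/EI
  relative rotation θ_0 = (1789 + 53.07)/EI = 1842/EI
A unit hogging moment at B produces rotation L₁/(3EI) + L₂/(3EI) = 5/EI.
Slope continuity at B: θ_0 = M_B·5/EI, so M_B = 1842/5 = 368.4 kN·m (hogging).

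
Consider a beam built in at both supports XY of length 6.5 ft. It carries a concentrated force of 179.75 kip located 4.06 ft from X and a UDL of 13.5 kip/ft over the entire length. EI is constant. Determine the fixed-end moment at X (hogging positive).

Take the two fixed-end moments M_X, M_Y as redundants; the released structure is the simple span XY.
On the primary (simply-supported) span, the end slopes from the loading are:
  at X: point load 179.75 at a = 4.06: Pab(L + b)/(6LEI) = 408.2/EI
  at Y: point load 179.75 at a = 4.06: Pab(L + a)/(6LEI) = 482.2/EI
  at X: UDL 13.5: wL³/(24EI) = 154.5/EI
  at Y: UDL 13.5: wL³/(24EI) = 154.5/EI
  θ_X0 = 562.7/EI,  θ_Y0 = 636.6/EI
Flexibility coefficients: a unit moment at one end gives L/(3EI) there and L/(6EI) at the far end, so f₁₁ = f₂₂ = 2.167/EI and f₁₂ = f₂₁ = 1.083/EI.
Compatibility — zero rotation at each built-in end:
  2.167 M_X + 1.083 M_Y = 562.7
  1.083 M_X + 2.167 M_Y = 636.6
Solving the pair gives M_X = 150.4 kip·ft and M_Y = 218.6 kip·ft (hogging).

M_X = 150.4 kip·ft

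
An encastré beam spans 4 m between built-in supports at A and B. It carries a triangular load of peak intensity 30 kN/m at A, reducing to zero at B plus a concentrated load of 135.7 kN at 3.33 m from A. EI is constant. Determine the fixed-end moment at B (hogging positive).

M_B = 79.01 kN·m

Take the two fixed-end moments M_A, M_B as redundants; the released structure is the simple span AB.
On the primary (simply-supported) span, the end slopes from the loading are:
  at A: triangular load, peak 30: w₀L³/(45EI) = 42.67/EI
  at B: triangular load, peak 30: 7w₀L³/(360EI) = 37.33/EI
  at A: point load 135.7 at a = 3.33: Pab(L + b)/(6LEI) = 58.91/EI
  at B: point load 135.7 at a = 3.33: Pab(L + a)/(6LEI) = 92.47/EI
  θ_A0 = 101.6/EI,  θ_B0 = 129.8/EI
Flexibility coefficients: a unit moment at one end gives L/(3EI) there and L/(6EI) at the far end, so f₁₁ = f₂₂ = 1.333/EI and f₁₂ = f₂₁ = 0.6667/EI.
Compatibility — zero rotation at each built-in end:
  1.333 M_A + 0.6667 M_B = 101.6
  0.6667 M_A + 1.333 M_B = 129.8
Solving the pair gives M_A = 36.68 kN·m and M_B = 79.01 kN·m (hogging).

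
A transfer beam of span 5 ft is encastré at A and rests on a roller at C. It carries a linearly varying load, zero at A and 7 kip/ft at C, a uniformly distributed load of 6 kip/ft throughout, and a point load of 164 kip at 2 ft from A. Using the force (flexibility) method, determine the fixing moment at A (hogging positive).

M_A = 186.4 kip·ft

Remove the prop at C; the released (primary) structure is a cantilever built in at A.
Deflection at C on the released cantilever, summing each load's contribution:
  triangular load, peak 7 at the free end: 11w₀L⁴/(120EI) = 401/EI
  UDL 6: wL⁴/(8EI) = 468.8/EI
  point load 164 at a = 2: Pa²(3L − a)/(6EI) = 1421/EI
  δ_0 = 2291/EI
Flexibility coefficient — unit upward force at C: δ_{CC} = L³/(3EI) = 41.67/EI.
The prop prevents deflection at C: R_C = δ_0/δ_{CC} = 2291/41.67 = 54.99 kip.
Moment equilibrium about A: M_A = Σ(load moments about A) − R_C·L = 461.3 − 54.99×5 = 186.4 kip·ft.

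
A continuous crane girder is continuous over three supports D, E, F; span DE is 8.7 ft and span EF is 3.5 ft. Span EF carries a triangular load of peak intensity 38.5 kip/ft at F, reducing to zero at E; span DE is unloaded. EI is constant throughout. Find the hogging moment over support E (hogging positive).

M_E = 7.893 kip·ft

Take M_E as the redundant. Released structure: two simple spans DE and EF with a hinge at E.
Rotations at E on the released spans (each span's end-slope, ×1/EI):
  span EF: triangular load, peak 38.5: 7w₀L³/(360EI) = 32.1/EI
  relative rotation θ_0 = (0 + 32.1)/EI = 32.1/EI
A unit hogging moment at E produces rotation L₁/(3EI) + L₂/(3EI) = 4.067/EI.
Compatibility: M_E·(L₁+L₂)/(3EI) = θ_0, giving M_E = 7.893 kip·ft (hogging).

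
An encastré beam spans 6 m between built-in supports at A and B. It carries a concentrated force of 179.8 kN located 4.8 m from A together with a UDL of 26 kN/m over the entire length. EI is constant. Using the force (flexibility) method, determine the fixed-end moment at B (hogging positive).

Take the two fixed-end moments M_A, M_B as redundants; the released structure is the simple span AB.
On the primary (simply-supported) span, the end slopes from the loading are:
  at A: point load 179.8 at a = 4.8: Pab(L + b)/(6LEI) = 207.1/EI
  at B: point load 179.8 at a = 4.8: Pab(L + a)/(6LEI) = 310.7/EI
  at A: UDL 26: wL³/(24EI) = 234/EI
  at B: UDL 26: wL³/(24EI) = 234/EI
  θ_A0 = 441.1/EI,  θ_B0 = 544.7/EI
Flexibility coefficients: a unit moment at one end gives L/(3EI) there and L/(6EI) at the far end, so f₁₁ = f₂₂ = 2/EI and f₁₂ = f₂₁ = 1/EI.
Compatibility — zero rotation at each built-in end:
  2 M_A + 1 M_B = 441.1
  1 M_A + 2 M_B = 544.7
Solving the pair gives M_A = 112.5 kN·m and M_B = 216.1 kN·m (hogging).

M_B = 216.1 kN·m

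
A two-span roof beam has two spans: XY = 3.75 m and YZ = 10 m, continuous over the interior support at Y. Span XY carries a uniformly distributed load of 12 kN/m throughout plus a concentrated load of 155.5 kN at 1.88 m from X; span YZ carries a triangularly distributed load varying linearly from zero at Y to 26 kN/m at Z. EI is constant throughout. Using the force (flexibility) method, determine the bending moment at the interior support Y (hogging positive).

Insert a hinge at Y; M_Y is the redundant, and each span becomes simply supported.
Discontinuity in slope at Y on the released structure — sum the simple-span end rotations:
  span XY: UDL 12: wL³/(24EI) = 26.37/EI
  span XY: point load 155.5 at a = 1.88: Pab(L + a)/(6LEI) = 136.8/EI
  span YZ: triangular load, peak 26: 7w₀L³/(360EI) = 505.6/EI
  relative rotation θ_0 = (163.2 + 505.6)/EI = 668.7/EI
A unit hogging moment at Y produces rotation L₁/(3EI) + L₂/(3EI) = 4.583/EI.
Slope continuity at Y: θ_0 = M_Y·4.583/EI, so M_Y = 668.7/4.583 = 145.9 kN·m (hogging).

M_Y = 145.9 kN·m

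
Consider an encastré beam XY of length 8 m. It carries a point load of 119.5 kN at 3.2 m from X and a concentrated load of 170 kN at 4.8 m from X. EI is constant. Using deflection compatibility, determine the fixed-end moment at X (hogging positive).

M_X = 268.2 kN·m

Release both end moments; the primary structure is a simply-supported span XY with redundants M_X and M_Y.
Simple-span end rotations at X and Y under the given loads:
  at X: point load 119.5 at a = 3.2: Pab(L + b)/(6LEI) = 489.5/EI
  at Y: point load 119.5 at a = 3.2: Pab(L + a)/(6LEI) = 428.3/EI
  at X: point load 170 at a = 4.8: Pab(L + b)/(6LEI) = 609.3/EI
  at Y: point load 170 at a = 4.8: Pab(L + a)/(6LEI) = 696.3/EI
  θ_X0 = 1099/EI,  θ_Y0 = 1125/EI
Flexibility coefficients: a unit moment at one end gives L/(3EI) there and L/(6EI) at the far end, so f₁₁ = f₂₂ = 2.667/EI and f₁₂ = f₂₁ = 1.333/EI.
Compatibility — zero rotation at each built-in end:
  2.667 M_X + 1.333 M_Y = 1099
  1.333 M_X + 2.667 M_Y = 1125
Solving the pair gives M_X = 268.2 kN·m and M_Y = 287.6 kN·m (hogging).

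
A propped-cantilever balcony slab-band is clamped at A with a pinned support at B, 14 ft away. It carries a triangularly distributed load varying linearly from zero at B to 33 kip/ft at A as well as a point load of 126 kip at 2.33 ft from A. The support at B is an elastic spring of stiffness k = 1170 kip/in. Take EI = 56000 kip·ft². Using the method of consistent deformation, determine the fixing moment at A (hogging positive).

M_A = 658.7 kip·ft

Take the reaction at B as the redundant and release it; the primary structure is a cantilever fixed at A.
Free-end deflection of the primary structure under the applied loading (downward +):
  triangular load, peak 33 at the fixed end: w₀L⁴/(30EI) = 42258/EI
  point load 126 at a = 2.33: Pa²(3L − a)/(6EI) = 4523/EI
  δ_0 = 46780/EI
Tip deflection under a unit load at B: L³/(3EI) = 914.7/EI.
With EI = 56000 kip·ft²: δ_0 = 0.83536 ft and δ_{BB} = 0.016333 ft/kip.
Compatibility — the spring shortens by R_B/k under the reaction it provides: δ_0 − R_B·δ_{BB} = R_B/k. With 1/k = 1/(1170×12) ft/kip = 0.000071 ft/kip, R_B = δ_0 / (δ_{BB} + 1/k) = 0.83536 / (0.016333 + 0.000071) = 50.92 kip.
Moment equilibrium about A: M_A = Σ(load moments about A) − R_B·L = 1372 − 50.92×14 = 658.7 kip·ft.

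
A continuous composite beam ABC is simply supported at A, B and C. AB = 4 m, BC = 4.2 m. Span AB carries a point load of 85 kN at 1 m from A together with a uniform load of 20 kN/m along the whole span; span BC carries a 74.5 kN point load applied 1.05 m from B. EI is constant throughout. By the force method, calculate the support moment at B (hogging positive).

M_B = 65.24 kN·m

Release continuity at B by inserting a hinge; the redundant is the internal moment M_B. The primary structure is two simply-supported spans AB and BC.
End slopes at the hinge B, treating each span as simply supported:
  span AB: point load 85 at a = 1: Pab(L + a)/(6LEI) = 53.12/EI
  span AB: UDL 20: wL³/(24EI) = 53.33/EI
  span BC: point load 74.5 at a = 1.05: Pab(L + b)/(6LEI) = 71.87/EI
  relative rotation θ_0 = (106.5 + 71.87)/EI = 178.3/EI
A unit hogging moment at B produces rotation L₁/(3EI) + L₂/(3EI) = 2.733/EI.
Compatibility: M_B·(L₁+L₂)/(3EI) = θ_0, giving M_B = 65.24 kN·m (hogging).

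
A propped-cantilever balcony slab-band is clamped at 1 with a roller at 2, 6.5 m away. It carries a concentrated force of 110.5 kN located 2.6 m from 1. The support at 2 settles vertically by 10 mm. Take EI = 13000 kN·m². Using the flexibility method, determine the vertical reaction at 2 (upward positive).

Release the roller at 2. Primary structure: cantilever fixed at 1.
Deflection at 2 on the released cantilever, summing each load's contribution:
  point load 110.5 at a = 2.6: Pa²(3L − a)/(6EI) = 2104/EI
Tip deflection under a unit load at 2: L³/(3EI) = 91.54/EI.
With EI = 13000 kN·m²: δ_0 = 0.16185 m and δ_{22} = 0.007042 m/kN.
Compatibility — the beam at 2 must follow the support down by 0.01 m: δ_0 − R_2·δ_{22} = 0.01, so R_2 = (0.16185 − 0.01)/0.007042 = 21.56 kN.

R_2 = 21.56 kN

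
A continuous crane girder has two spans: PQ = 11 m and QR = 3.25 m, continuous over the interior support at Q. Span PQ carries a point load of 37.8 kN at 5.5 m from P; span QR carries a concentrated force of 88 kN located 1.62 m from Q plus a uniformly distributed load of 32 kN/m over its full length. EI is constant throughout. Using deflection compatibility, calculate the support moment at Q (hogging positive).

M_Q = 82.06 kN·m

Take M_Q as the redundant. Released structure: two simple spans PQ and QR with a hinge at Q.
End slopes at the hinge Q, treating each span as simply supported:
  span PQ: point load 37.8 at a = 5.5: Pab(L + a)/(6LEI) = 285.9/EI
  span QR: point load 88 at a = 1.62: Pab(L + b)/(6LEI) = 58.15/EI
  span QR: UDL 32: wL³/(24EI) = 45.77/EI
  relative rotation θ_0 = (285.9 + 103.9)/EI = 389.8/EI
A unit hogging moment at Q produces rotation L₁/(3EI) + L₂/(3EI) = 4.75/EI.
Compatibility: M_Q·(L₁+L₂)/(3EI) = θ_0, giving M_Q = 82.06 kN·m (hogging).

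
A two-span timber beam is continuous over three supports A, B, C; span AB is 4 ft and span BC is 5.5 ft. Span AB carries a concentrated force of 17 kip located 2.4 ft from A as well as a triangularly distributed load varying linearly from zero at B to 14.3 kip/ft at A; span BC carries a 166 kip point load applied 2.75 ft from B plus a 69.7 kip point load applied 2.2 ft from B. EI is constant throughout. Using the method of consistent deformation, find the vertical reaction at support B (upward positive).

Take M_B as the redundant. Released structure: two simple spans AB and BC with a hinge at B.
End slopes at the hinge B, treating each span as simply supported:
  span AB: point load 17 at a = 2.4: Pab(L + a)/(6LEI) = 17.41/EI
  span AB: triangular load, peak 14.3: 7w₀L³/(360EI) = 17.8/EI
  span BC: point load 166 at a = 2.75: Pab(L + b)/(6LEI) = 313.8/EI
  span BC: point load 69.7 at a = 2.2: Pab(L + b)/(6LEI) = 134.9/EI
  relative rotation θ_0 = (35.2 + 448.8)/EI = 484/EI
A unit hogging moment at B produces rotation L₁/(3EI) + L₂/(3EI) = 3.167/EI.
Slope continuity at B: θ_0 = M_B·3.167/EI, so M_B = 484/3.167 = 152.8 kip·ft (hogging).
Span AB, ΣM about A with M_B applied at B: R_B^{AB}·4 = 78.93 + 152.8, so R_B^{AB} = 57.94 kip and R_A = 45.6 − 57.94 = -12.34 kip.
Span BC, ΣM about C: R_B^{BC}·5.5 = 686.5 + 152.8, so R_B^{BC} = 152.6 kip and R_C = 235.7 − 152.6 = 83.09 kip.
R_B = 57.94 + 152.6 = 210.6 kip.

R_B = 210.6 kip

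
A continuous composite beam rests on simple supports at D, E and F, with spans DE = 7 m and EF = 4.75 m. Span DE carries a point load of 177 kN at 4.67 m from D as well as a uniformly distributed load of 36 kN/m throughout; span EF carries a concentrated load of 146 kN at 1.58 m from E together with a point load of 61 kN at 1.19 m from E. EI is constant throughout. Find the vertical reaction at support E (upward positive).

Take M_E as the redundant. Released structure: two simple spans DE and EF with a hinge at E.
End slopes at the hinge E, treating each span as simply supported:
  span DE: point load 177 at a = 4.67: Pab(L + a)/(6LEI) = 535.1/EI
  span DE: UDL 36: wL³/(24EI) = 514.5/EI
  span EF: point load 146 at a = 1.58: Pab(L + b)/(6LEI) = 203.2/EI
  span EF: point load 61 at a = 1.19: Pab(L + b)/(6LEI) = 75.35/EI
  relative rotation θ_0 = (1050 + 278.6)/EI = 1328/EI
A unit hogging moment at E produces rotation L₁/(3EI) + L₂/(3EI) = 3.917/EI.
Slope continuity at E: θ_0 = M_E·3.917/EI, so M_E = 1328/3.917 = 339.1 kN·m (hogging).
Span DE, ΣM about D with M_E applied at E: R_E^{DE}·7 = 1709 + 339.1, so R_E^{DE} = 292.5 kN and R_D = 429 − 292.5 = 136.5 kN.
Span EF, ΣM about F: R_E^{EF}·4.75 = 680 + 339.1, so R_E^{EF} = 214.5 kN and R_F = 207 − 214.5 = -7.546 kN.
R_E = 292.5 + 214.5 = 507.1 kN.

R_E = 507.1 kN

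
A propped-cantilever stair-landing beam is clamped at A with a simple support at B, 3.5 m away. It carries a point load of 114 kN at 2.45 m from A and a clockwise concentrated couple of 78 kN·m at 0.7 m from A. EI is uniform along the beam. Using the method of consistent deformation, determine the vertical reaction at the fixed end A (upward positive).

R_A = 37.73 kN

Remove the prop at B; the released (primary) structure is a cantilever built in at A.
Downward deflection at the released point B due to the loads:
  point load 114 at a = 2.45: Pa²(3L − a)/(6EI) = 918.1/EI
  clockwise couple 78 at a = 0.7: M₀a(2L − a)/(2EI) = 172/EI
  δ_0 = 1090/EI
Flexibility coefficient — unit upward force at B: δ_{BB} = L³/(3EI) = 14.29/EI.
The prop prevents deflection at B: R_B = δ_0/δ_{BB} = 1090/14.29 = 76.27 kN.
Vertical equilibrium: R_A = ΣP − R_B = 114 − 76.27 = 37.73 kN.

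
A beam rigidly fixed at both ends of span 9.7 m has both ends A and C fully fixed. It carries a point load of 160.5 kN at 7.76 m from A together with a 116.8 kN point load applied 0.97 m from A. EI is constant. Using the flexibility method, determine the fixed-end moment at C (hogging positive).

Release both end moments; the primary structure is a simply-supported span AC with redundants M_A and M_C.
On the primary (simply-supported) span, the end slopes from the loading are:
  at A: point load 160.5 at a = 7.76: Pab(L + b)/(6LEI) = 483.2/EI
  at C: point load 160.5 at a = 7.76: Pab(L + a)/(6LEI) = 724.9/EI
  at A: point load 116.8 at a = 0.97: Pab(L + b)/(6LEI) = 313.2/EI
  at C: point load 116.8 at a = 0.97: Pab(L + a)/(6LEI) = 181.3/EI
  θ_A0 = 796.5/EI,  θ_C0 = 906.2/EI
Flexibility coefficients: a unit moment at one end gives L/(3EI) there and L/(6EI) at the far end, so f₁₁ = f₂₂ = 3.233/EI and f₁₂ = f₂₁ = 1.617/EI.
Compatibility — zero rotation at each built-in end:
  3.233 M_A + 1.617 M_C = 796.5
  1.617 M_A + 3.233 M_C = 906.2
Solving the pair gives M_A = 141.6 kN·m and M_C = 209.5 kN·m (hogging).

M_C = 209.5 kN·m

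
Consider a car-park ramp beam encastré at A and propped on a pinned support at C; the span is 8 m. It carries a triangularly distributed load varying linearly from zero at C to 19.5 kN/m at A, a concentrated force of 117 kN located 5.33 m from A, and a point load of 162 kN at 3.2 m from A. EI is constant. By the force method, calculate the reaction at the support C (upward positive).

Choose R_C as the redundant. The primary structure is the cantilever fixed at A.
Primary-structure tip deflection at C by superposition:
  triangular load, peak 19.5 at the fixed end: w₀L⁴/(30EI) = 2662/EI
  point load 117 at a = 5.33: Pa²(3L − a)/(6EI) = 10343/EI
  point load 162 at a = 3.2: Pa²(3L − a)/(6EI) = 5751/EI
  δ_0 = 18756/EI
Flexibility coefficient — unit upward force at C: δ_{CC} = L³/(3EI) = 170.7/EI.
The prop prevents deflection at C: R_C = δ_0/δ_{CC} = 18756/170.7 = 109.9 kN.

R_C = 109.9 kN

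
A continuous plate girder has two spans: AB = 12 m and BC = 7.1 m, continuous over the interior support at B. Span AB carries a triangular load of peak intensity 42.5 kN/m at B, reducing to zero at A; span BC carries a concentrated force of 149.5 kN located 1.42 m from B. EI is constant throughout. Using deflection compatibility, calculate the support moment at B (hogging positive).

Release continuity at B by inserting a hinge; the redundant is the internal moment M_B. The primary structure is two simply-supported spans AB and BC.
End slopes at the hinge B, treating each span as simply supported:
  span AB: triangular load, peak 42.5: w₀L³/(45EI) = 1632/EI
  span BC: point load 149.5 at a = 1.42: Pab(L + b)/(6LEI) = 361.7/EI
  relative rotation θ_0 = (1632 + 361.7)/EI = 1994/EI
A unit hogging moment at B produces rotation L₁/(3EI) + L₂/(3EI) = 6.367/EI.
Slope continuity at B: θ_0 = M_B·6.367/EI, so M_B = 1994/6.367 = 313.2 kN·m (hogging).

M_B = 313.2 kN·m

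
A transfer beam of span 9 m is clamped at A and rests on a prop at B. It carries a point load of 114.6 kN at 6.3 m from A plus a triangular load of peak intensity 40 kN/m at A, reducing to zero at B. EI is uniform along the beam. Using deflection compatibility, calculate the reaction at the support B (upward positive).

Take the reaction at B as the redundant and release it; the primary structure is a cantilever fixed at A.
Downward deflection at the released point B due to the loads:
  point load 114.6 at a = 6.3: Pa²(3L − a)/(6EI) = 15692/EI
  triangular load, peak 40 at the fixed end: w₀L⁴/(30EI) = 8748/EI
  δ_0 = 24440/EI
Flexibility coefficient — unit upward force at B: δ_{BB} = L³/(3EI) = 243/EI.
The prop prevents deflection at B: R_B = δ_0/δ_{BB} = 24440/243 = 100.6 kN.

R_B = 100.6 kN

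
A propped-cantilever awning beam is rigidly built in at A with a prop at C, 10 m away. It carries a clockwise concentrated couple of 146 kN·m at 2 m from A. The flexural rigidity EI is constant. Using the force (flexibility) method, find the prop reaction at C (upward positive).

R_C = 7.884 kN

Choose R_C as the redundant. The primary structure is the cantilever fixed at A.
Downward deflection at the released point C due to the loads:
  clockwise couple 146 at a = 2: M₀a(2L − a)/(2EI) = 2628/EI
Tip deflection under a unit load at C: L³/(3EI) = 333.3/EI.
The prop prevents deflection at C: R_C = δ_0/δ_{CC} = 2628/333.3 = 7.884 kN.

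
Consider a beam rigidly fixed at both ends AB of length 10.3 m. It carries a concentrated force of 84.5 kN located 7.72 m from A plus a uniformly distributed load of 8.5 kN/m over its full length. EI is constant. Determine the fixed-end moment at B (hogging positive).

Release both end moments; the primary structure is a simply-supported span AB with redundants M_A and M_B.
End rotations of the released simple span under the applied load (×1/EI):
  at A: point load 84.5 at a = 7.72: Pab(L + b)/(6LEI) = 350.8/EI
  at B: point load 84.5 at a = 7.72: Pab(L + a)/(6LEI) = 490.7/EI
  at A: UDL 8.5: wL³/(24EI) = 387/EI
  at B: UDL 8.5: wL³/(24EI) = 387/EI
  θ_A0 = 737.8/EI,  θ_B0 = 877.8/EI
Flexibility coefficients: a unit moment at one end gives L/(3EI) there and L/(6EI) at the far end, so f₁₁ = f₂₂ = 3.433/EI and f₁₂ = f₂₁ = 1.717/EI.
Compatibility — zero rotation at each built-in end:
  3.433 M_A + 1.717 M_B = 737.8
  1.717 M_A + 3.433 M_B = 877.8
Solving the pair gives M_A = 116.1 kN·m and M_B = 197.6 kN·m (hogging).

M_B = 197.6 kN·m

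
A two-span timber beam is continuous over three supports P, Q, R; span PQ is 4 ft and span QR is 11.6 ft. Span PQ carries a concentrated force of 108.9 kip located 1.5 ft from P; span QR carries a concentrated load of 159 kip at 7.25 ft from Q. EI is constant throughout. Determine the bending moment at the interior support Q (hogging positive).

Release continuity at Q by inserting a hinge; the redundant is the internal moment M_Q. The primary structure is two simply-supported spans PQ and QR.
End slopes at the hinge Q, treating each span as simply supported:
  span PQ: point load 108.9 at a = 1.5: Pab(L + a)/(6LEI) = 93.59/EI
  span QR: point load 159 at a = 7.25: Pab(L + b)/(6LEI) = 1149/EI
  relative rotation θ_0 = (93.59 + 1149)/EI = 1243/EI
A unit hogging moment at Q produces rotation L₁/(3EI) + L₂/(3EI) = 5.2/EI.
Slope continuity at Q: θ_0 = M_Q·5.2/EI, so M_Q = 1243/5.2 = 239 kip·ft (hogging).

M_Q = 239 kip·ft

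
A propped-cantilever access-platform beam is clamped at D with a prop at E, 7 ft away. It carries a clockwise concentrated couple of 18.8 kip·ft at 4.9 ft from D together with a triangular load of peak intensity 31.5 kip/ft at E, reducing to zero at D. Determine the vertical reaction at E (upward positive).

R_E = 64.3 kip

Take the reaction at E as the redundant and release it; the primary structure is a cantilever fixed at D.
Free-end deflection of the primary structure under the applied loading (downward +):
  clockwise couple 18.8 at a = 4.9: M₀a(2L − a)/(2EI) = 419.1/EI
  triangular load, peak 31.5 at the free end: 11w₀L⁴/(120EI) = 6933/EI
  δ_0 = 7352/EI
Tip deflection under a unit load at E: L³/(3EI) = 114.3/EI.
Compatibility at E: δ_0 − R_E·δ_{EE} = 0, so R_E = 7352/114.3 = 64.3 kip.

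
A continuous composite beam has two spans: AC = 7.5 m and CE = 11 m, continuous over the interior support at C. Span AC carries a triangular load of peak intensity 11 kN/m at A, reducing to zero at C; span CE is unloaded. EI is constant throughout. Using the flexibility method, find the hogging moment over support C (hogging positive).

M_C = 14.63 kN·m

Insert a hinge at C; M_C is the redundant, and each span becomes simply supported.
Discontinuity in slope at C on the released structure — sum the simple-span end rotations:
  span AC: triangular load, peak 11: 7w₀L³/(360EI) = 90.23/EI
  relative rotation θ_0 = (90.23 + 0)/EI = 90.23/EI
A unit hogging moment at C produces rotation L₁/(3EI) + L₂/(3EI) = 6.167/EI.
Compatibility: M_C·(L₁+L₂)/(3EI) = θ_0, giving M_C = 14.63 kN·m (hogging).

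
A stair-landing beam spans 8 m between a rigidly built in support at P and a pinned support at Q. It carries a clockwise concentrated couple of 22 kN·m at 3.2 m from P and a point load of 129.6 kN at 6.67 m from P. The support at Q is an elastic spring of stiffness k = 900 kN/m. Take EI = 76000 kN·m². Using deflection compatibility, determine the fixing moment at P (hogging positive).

Choose R_Q as the redundant. The primary structure is the cantilever fixed at P.
Downward deflection at the released point Q due to the loads:
  clockwise couple 22 at a = 3.2: M₀a(2L − a)/(2EI) = 450.6/EI
  point load 129.6 at a = 6.67: Pa²(3L − a)/(6EI) = 16653/EI
  δ_0 = 17104/EI
Flexibility coefficient — unit upward force at Q: δ_{QQ} = L³/(3EI) = 170.7/EI.
With EI = 76000 kN·m²: δ_0 = 0.22505 m and δ_{QQ} = 0.002246 m/kN.
Compatibility — the spring shortens by R_Q/k under the reaction it provides: δ_0 − R_Q·δ_{QQ} = R_Q/k. With 1/k = 0.001111 m/kN, R_Q = δ_0 / (δ_{QQ} + 1/k) = 0.22505 / (0.002246 + 0.001111) = 67.05 kN.
Moment equilibrium about P: M_P = Σ(load moments about P) − R_Q·L = 886.4 − 67.05×8 = 350.1 kN·m.

M_P = 350.1 kN·m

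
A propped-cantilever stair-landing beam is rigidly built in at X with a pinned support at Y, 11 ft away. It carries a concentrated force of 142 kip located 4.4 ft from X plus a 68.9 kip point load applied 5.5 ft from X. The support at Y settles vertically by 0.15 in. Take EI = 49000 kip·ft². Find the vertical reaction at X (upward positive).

R_X = 161.2 kip

Release the roller at Y. Primary structure: cantilever fixed at X.
Downward deflection at the released point Y due to the loads:
  point load 142 at a = 4.4: Pa²(3L − a)/(6EI) = 13104/EI
  point load 68.9 at a = 5.5: Pa²(3L − a)/(6EI) = 9553/EI
  δ_0 = 22657/EI
Flexibility coefficient — unit upward force at Y: δ_{YY} = L³/(3EI) = 443.7/EI.
With EI = 49000 kip·ft²: δ_0 = 0.46238 ft and δ_{YY} = 0.009054 ft/kip.
Compatibility — the beam at Y must follow the support down by 0.0125 ft: δ_0 − R_Y·δ_{YY} = 0.0125, so R_Y = (0.46238 − 0.0125)/0.009054 = 49.69 kip.
Vertical equilibrium: R_X = ΣP − R_Y = 210.9 − 49.69 = 161.2 kip.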